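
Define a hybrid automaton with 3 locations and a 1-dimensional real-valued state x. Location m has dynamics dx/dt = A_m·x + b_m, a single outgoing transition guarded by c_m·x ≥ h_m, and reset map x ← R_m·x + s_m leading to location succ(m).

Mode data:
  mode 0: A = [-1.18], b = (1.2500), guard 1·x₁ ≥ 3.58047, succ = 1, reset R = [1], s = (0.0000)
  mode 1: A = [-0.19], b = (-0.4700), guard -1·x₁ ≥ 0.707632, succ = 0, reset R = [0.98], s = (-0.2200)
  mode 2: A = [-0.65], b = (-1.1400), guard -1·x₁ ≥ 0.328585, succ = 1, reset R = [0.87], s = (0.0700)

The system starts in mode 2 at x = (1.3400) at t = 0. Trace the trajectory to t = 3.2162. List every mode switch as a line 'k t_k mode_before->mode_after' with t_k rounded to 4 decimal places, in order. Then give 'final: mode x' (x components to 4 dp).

Mode 2: guard c·x = 0.3286 hit at Δt = 1.1924 (t = 1.1924), x⁻ = (-0.3286) → reset → x⁺ = (-0.2159), jump to mode 1
Mode 1: guard c·x = 0.7076 hit at Δt = 1.2929 (t = 2.4853), x⁻ = (-0.7076) → reset → x⁺ = (-0.9135), jump to mode 0
Mode 0: flow for 0.7309 to horizon, guard not reached → x = (0.2266)

1 1.1924 2->1
2 2.4853 1->0
final: 0 0.2266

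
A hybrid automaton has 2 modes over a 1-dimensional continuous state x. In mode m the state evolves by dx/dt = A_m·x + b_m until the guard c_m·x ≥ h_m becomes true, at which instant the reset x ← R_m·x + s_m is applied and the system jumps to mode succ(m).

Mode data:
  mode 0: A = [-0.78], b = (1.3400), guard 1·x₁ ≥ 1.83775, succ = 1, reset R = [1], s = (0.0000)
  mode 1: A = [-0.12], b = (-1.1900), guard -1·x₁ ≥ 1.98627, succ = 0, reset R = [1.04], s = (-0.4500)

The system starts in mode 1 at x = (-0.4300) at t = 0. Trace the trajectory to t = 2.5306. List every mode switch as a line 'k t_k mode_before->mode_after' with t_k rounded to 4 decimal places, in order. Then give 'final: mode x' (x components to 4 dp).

Mode 1: guard c·x = 1.9863 hit at Δt = 1.4932 (t = 1.4932), x⁻ = (-1.9863) → reset → x⁺ = (-2.5157), jump to mode 0
Mode 0: flow for 1.0374 to horizon, guard not reached → x = (-0.1670)

1 1.4932 1->0
final: 0 -0.1670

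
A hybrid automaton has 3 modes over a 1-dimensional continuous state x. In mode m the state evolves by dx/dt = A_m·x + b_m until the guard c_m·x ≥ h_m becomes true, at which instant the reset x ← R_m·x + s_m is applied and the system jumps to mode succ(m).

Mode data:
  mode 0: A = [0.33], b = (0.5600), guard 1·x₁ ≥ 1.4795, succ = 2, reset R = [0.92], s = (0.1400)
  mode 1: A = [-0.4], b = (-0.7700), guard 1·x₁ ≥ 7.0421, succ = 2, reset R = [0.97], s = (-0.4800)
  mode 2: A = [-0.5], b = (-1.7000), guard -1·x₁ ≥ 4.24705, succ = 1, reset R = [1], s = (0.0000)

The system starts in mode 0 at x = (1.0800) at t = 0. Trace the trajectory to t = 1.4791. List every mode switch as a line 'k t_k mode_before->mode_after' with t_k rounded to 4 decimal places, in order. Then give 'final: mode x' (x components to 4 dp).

Mode 0: guard c·x = 1.4795 hit at Δt = 0.4073 (t = 0.4073), x⁻ = (1.4795) → reset → x⁺ = (1.5011), jump to mode 2
Mode 2: flow for 1.0718 to horizon, guard not reached → x = (-0.5321)

1 0.4073 0->2
final: 2 -0.5321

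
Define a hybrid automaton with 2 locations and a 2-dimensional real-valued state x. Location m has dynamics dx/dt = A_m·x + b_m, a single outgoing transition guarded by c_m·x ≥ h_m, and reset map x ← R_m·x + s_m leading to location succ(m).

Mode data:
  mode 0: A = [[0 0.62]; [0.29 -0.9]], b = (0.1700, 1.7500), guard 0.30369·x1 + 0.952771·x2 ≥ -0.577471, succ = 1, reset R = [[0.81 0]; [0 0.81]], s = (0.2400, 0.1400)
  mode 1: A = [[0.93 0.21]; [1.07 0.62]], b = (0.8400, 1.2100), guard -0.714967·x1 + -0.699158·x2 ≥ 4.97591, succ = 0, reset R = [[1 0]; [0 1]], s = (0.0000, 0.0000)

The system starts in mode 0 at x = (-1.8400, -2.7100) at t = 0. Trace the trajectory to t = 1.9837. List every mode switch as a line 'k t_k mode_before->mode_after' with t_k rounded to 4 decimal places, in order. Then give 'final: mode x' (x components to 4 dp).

1 1.5194 0->1
final: 1 -2.1912 -0.0886

Mode 0: guard c·x = -0.5775 hit at Δt = 1.5194 (t = 1.5194), x⁻ = (-2.4573, 0.1772) → reset → x⁺ = (-1.7504, 0.2835), jump to mode 1
Mode 1: flow for 0.4643 to horizon, guard not reached → x = (-2.1912, -0.0886)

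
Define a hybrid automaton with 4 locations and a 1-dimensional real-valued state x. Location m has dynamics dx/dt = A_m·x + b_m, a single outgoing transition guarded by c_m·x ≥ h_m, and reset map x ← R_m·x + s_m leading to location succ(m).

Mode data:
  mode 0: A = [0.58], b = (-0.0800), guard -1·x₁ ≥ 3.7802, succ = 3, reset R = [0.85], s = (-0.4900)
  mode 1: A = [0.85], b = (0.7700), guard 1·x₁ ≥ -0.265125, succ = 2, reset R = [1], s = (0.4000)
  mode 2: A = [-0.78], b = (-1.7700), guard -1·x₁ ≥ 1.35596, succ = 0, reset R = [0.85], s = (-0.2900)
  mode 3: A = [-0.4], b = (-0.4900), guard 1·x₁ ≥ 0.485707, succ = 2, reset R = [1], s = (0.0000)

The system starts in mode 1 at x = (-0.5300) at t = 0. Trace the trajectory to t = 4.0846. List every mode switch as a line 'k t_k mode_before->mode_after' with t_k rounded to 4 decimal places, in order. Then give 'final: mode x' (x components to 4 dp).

1 0.6275 1->2
2 1.8684 2->0
3 3.4337 0->3
final: 3 -3.1351

Mode 1: guard c·x = -0.2651 hit at Δt = 0.6275 (t = 0.6275), x⁻ = (-0.2651) → reset → x⁺ = (0.1349), jump to mode 2
Mode 2: guard c·x = 1.3560 hit at Δt = 1.2409 (t = 1.8684), x⁻ = (-1.3560) → reset → x⁺ = (-1.4426), jump to mode 0
Mode 0: guard c·x = 3.7802 hit at Δt = 1.5653 (t = 3.4337), x⁻ = (-3.7802) → reset → x⁺ = (-3.7032), jump to mode 3
Mode 3: flow for 0.6509 to horizon, guard not reached → x = (-3.1351)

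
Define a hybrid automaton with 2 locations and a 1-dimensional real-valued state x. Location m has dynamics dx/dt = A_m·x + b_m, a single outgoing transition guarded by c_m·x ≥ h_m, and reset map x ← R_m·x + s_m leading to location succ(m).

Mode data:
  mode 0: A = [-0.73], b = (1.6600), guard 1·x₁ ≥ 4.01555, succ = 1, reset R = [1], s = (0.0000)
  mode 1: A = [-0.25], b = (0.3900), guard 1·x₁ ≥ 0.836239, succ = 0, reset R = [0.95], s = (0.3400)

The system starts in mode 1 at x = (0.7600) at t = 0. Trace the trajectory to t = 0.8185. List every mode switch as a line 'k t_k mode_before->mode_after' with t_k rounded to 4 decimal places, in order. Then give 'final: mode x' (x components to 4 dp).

1 0.4006 1->0
final: 0 1.4340

Mode 1: guard c·x = 0.8362 hit at Δt = 0.4006 (t = 0.4006), x⁻ = (0.8362) → reset → x⁺ = (1.1344), jump to mode 0
Mode 0: flow for 0.4179 to horizon, guard not reached → x = (1.4340)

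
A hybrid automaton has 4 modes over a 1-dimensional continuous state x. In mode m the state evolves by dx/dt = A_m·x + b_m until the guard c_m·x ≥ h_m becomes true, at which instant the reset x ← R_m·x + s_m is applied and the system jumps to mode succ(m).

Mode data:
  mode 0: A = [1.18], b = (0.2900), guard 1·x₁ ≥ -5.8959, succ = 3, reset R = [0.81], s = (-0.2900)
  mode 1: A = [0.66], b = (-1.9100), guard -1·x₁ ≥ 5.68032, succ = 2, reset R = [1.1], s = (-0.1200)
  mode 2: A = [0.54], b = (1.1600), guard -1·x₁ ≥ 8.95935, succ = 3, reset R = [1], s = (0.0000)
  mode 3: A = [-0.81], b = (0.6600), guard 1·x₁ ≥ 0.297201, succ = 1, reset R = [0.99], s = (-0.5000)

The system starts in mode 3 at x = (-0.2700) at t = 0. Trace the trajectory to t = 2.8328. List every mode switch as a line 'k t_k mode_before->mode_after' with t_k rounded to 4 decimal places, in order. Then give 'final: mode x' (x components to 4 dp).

1 0.9135 3->1
2 2.4551 1->2
final: 2 -7.3232

Mode 3: guard c·x = 0.2972 hit at Δt = 0.9135 (t = 0.9135), x⁻ = (0.2972) → reset → x⁺ = (-0.2058), jump to mode 1
Mode 1: guard c·x = 5.6803 hit at Δt = 1.5416 (t = 2.4551), x⁻ = (-5.6803) → reset → x⁺ = (-6.3684), jump to mode 2
Mode 2: flow for 0.3777 to horizon, guard not reached → x = (-7.3232)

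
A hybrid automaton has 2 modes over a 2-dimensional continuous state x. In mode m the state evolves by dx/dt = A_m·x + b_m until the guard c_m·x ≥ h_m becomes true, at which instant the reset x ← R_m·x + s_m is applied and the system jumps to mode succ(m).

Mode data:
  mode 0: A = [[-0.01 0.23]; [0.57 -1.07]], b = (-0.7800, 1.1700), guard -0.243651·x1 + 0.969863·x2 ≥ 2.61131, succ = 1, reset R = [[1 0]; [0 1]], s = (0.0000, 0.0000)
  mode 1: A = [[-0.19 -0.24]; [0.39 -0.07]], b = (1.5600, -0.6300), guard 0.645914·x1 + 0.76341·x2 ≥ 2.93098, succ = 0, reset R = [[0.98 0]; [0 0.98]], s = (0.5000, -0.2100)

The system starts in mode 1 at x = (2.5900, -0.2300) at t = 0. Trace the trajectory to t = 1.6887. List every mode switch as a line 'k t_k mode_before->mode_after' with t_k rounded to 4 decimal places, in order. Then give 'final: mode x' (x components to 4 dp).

Mode 1: guard c·x = 2.9310 hit at Δt = 1.3460 (t = 1.3460), x⁻ = (3.8117, 0.6143) → reset → x⁺ = (4.2355, 0.3920), jump to mode 0
Mode 0: flow for 0.3427 to horizon, guard not reached → x = (4.0224, 1.2805)

1 1.3460 1->0
final: 0 4.0224 1.2805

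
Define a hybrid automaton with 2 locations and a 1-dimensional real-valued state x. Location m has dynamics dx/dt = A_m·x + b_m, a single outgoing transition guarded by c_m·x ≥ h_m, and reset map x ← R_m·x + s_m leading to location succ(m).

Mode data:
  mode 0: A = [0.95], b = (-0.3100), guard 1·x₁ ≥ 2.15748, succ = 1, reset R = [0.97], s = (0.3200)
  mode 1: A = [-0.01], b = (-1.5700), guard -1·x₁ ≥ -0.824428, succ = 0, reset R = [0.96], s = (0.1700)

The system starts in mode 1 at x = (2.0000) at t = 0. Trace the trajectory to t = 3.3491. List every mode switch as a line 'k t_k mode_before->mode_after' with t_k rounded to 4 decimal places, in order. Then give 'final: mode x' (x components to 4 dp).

Mode 1: guard c·x = -0.8244 hit at Δt = 0.7421 (t = 0.7421), x⁻ = (0.8244) → reset → x⁺ = (0.9615), jump to mode 0
Mode 0: guard c·x = 2.1575 hit at Δt = 1.1146 (t = 1.8567), x⁻ = (2.1575) → reset → x⁺ = (2.4128), jump to mode 1
Mode 1: guard c·x = -0.8244 hit at Δt = 1.0014 (t = 2.8581), x⁻ = (0.8244) → reset → x⁺ = (0.9615), jump to mode 0
Mode 0: flow for 0.4910 to horizon, guard not reached → x = (1.3390)

1 0.7421 1->0
2 1.8567 0->1
3 2.8581 1->0
final: 0 1.3390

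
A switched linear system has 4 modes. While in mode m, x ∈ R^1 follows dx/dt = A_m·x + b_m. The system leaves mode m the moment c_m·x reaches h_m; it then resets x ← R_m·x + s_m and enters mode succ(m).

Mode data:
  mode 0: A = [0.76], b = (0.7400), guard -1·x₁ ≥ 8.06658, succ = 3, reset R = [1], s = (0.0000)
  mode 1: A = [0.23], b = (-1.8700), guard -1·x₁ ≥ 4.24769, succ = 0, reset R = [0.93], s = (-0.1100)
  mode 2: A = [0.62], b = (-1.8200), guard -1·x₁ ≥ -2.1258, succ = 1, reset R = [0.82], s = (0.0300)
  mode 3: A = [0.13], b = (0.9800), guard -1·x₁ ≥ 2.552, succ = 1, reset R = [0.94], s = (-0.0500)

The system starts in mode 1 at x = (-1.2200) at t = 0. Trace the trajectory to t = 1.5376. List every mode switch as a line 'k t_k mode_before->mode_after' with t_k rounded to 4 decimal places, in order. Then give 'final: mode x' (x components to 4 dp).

1 1.2196 1->0
final: 0 -4.9042

Mode 1: guard c·x = 4.2477 hit at Δt = 1.2196 (t = 1.2196), x⁻ = (-4.2477) → reset → x⁺ = (-4.0604), jump to mode 0
Mode 0: flow for 0.3180 to horizon, guard not reached → x = (-4.9042)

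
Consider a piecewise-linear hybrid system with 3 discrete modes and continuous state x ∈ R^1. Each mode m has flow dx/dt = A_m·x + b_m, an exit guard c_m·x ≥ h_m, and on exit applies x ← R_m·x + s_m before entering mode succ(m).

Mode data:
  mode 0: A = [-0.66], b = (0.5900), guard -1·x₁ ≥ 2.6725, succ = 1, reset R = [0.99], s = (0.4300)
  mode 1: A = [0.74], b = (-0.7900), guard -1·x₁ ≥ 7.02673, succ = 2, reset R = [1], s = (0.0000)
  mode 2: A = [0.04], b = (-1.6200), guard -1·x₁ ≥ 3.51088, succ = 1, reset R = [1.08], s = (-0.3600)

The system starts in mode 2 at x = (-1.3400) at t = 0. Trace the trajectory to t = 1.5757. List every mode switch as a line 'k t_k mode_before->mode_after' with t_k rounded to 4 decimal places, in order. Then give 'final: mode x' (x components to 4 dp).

1 1.2646 2->1
final: 1 -5.5029

Mode 2: guard c·x = 3.5109 hit at Δt = 1.2646 (t = 1.2646), x⁻ = (-3.5109) → reset → x⁺ = (-4.1518), jump to mode 1
Mode 1: flow for 0.3111 to horizon, guard not reached → x = (-5.5029)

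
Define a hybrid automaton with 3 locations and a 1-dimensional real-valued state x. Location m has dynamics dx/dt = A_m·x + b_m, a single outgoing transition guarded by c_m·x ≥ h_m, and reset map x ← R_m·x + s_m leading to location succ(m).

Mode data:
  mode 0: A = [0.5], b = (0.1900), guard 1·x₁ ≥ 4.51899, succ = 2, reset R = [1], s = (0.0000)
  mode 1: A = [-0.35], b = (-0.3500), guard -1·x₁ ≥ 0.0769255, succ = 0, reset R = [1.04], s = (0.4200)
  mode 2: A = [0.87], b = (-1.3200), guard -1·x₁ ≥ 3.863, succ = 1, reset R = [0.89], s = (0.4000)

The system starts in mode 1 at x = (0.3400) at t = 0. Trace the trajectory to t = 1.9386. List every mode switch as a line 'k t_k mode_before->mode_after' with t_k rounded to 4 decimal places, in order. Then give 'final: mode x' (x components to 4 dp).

1 1.0649 1->0
final: 0 0.7344

Mode 1: guard c·x = 0.0769 hit at Δt = 1.0649 (t = 1.0649), x⁻ = (-0.0769) → reset → x⁺ = (0.3400), jump to mode 0
Mode 0: flow for 0.8737 to horizon, guard not reached → x = (0.7344)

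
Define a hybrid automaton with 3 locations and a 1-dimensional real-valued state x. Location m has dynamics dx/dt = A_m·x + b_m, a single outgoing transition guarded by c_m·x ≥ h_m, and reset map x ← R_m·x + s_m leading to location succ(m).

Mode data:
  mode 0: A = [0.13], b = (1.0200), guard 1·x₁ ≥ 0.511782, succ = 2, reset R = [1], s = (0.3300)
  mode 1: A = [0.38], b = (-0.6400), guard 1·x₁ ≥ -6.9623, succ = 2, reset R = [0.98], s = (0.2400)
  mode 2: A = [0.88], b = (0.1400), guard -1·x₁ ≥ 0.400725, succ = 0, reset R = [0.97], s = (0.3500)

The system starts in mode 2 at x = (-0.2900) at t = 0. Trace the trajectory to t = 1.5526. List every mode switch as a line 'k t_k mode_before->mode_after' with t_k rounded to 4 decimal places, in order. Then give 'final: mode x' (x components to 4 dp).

Mode 2: guard c·x = 0.4007 hit at Δt = 0.6965 (t = 0.6965), x⁻ = (-0.4007) → reset → x⁺ = (-0.0387), jump to mode 0
Mode 0: guard c·x = 0.5118 hit at Δt = 0.5241 (t = 1.2206), x⁻ = (0.5118) → reset → x⁺ = (0.8418), jump to mode 2
Mode 2: flow for 0.3320 to horizon, guard not reached → x = (1.1814)

1 0.6965 2->0
2 1.2206 0->2
final: 2 1.1814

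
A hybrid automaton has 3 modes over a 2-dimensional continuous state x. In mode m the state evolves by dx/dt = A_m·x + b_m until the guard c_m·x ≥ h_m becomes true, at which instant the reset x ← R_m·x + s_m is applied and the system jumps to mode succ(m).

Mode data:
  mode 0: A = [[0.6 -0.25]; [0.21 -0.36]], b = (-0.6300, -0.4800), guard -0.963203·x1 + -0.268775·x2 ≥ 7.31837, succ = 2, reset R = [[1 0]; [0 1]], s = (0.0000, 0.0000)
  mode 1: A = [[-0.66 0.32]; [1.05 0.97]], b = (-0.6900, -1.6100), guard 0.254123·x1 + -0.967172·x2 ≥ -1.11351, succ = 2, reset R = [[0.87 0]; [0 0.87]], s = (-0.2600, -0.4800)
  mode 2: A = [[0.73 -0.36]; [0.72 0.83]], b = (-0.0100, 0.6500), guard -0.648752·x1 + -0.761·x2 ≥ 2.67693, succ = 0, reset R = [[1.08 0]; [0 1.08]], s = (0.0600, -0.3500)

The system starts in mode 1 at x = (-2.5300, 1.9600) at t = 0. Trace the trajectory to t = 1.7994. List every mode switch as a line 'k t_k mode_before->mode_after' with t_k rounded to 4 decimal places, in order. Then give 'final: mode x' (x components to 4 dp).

1 0.5008 1->2
2 1.1766 2->0
final: 0 -4.9835 -1.7791

Mode 1: guard c·x = -1.1135 hit at Δt = 0.5008 (t = 0.5008), x⁻ = (-1.9358, 0.6427) → reset → x⁺ = (-1.9442, 0.0791), jump to mode 2
Mode 2: guard c·x = 2.6769 hit at Δt = 0.6758 (t = 1.1766), x⁻ = (-3.1094, -0.8669) → reset → x⁺ = (-3.2982, -1.2862), jump to mode 0
Mode 0: flow for 0.6228 to horizon, guard not reached → x = (-4.9835, -1.7791)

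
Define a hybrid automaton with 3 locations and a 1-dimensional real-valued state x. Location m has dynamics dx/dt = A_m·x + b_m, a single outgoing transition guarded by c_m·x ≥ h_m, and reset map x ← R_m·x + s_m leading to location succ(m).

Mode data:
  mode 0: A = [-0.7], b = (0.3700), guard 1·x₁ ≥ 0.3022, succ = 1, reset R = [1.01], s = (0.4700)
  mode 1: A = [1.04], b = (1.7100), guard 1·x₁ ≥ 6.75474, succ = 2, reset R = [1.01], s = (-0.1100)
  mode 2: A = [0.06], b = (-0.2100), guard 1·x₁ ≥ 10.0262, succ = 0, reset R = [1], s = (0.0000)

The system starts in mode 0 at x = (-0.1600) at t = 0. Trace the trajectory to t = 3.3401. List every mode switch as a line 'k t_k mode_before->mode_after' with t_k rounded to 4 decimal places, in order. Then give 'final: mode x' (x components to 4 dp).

1 1.5892 0->1
2 2.7859 1->2
final: 2 6.8209

Mode 0: guard c·x = 0.3022 hit at Δt = 1.5892 (t = 1.5892), x⁻ = (0.3022) → reset → x⁺ = (0.7752), jump to mode 1
Mode 1: guard c·x = 6.7547 hit at Δt = 1.1967 (t = 2.7859), x⁻ = (6.7547) → reset → x⁺ = (6.7123), jump to mode 2
Mode 2: flow for 0.5542 to horizon, guard not reached → x = (6.8209)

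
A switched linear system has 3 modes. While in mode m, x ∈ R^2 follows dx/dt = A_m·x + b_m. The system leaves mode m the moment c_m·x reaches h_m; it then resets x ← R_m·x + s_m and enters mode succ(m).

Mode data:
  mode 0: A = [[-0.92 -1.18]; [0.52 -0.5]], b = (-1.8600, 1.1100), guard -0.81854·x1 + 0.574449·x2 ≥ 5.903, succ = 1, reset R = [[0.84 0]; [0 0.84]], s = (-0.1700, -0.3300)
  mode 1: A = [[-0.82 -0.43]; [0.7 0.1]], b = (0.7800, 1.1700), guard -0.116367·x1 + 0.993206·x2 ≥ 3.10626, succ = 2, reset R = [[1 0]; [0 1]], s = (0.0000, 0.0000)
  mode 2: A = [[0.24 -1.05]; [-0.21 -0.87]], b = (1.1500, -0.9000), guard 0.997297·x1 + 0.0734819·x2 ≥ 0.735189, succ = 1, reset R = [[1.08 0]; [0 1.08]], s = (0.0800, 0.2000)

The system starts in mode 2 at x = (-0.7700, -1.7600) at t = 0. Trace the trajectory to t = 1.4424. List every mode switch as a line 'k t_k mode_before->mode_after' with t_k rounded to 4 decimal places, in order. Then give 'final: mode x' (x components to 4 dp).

Mode 2: guard c·x = 0.7352 hit at Δt = 0.5706 (t = 0.5706), x⁻ = (0.8466, -1.4856) → reset → x⁺ = (0.9944, -1.4044), jump to mode 1
Mode 1: flow for 0.8718 to horizon, guard not reached → x = (1.1068, 0.2398)

1 0.5706 2->1
final: 1 1.1068 0.2398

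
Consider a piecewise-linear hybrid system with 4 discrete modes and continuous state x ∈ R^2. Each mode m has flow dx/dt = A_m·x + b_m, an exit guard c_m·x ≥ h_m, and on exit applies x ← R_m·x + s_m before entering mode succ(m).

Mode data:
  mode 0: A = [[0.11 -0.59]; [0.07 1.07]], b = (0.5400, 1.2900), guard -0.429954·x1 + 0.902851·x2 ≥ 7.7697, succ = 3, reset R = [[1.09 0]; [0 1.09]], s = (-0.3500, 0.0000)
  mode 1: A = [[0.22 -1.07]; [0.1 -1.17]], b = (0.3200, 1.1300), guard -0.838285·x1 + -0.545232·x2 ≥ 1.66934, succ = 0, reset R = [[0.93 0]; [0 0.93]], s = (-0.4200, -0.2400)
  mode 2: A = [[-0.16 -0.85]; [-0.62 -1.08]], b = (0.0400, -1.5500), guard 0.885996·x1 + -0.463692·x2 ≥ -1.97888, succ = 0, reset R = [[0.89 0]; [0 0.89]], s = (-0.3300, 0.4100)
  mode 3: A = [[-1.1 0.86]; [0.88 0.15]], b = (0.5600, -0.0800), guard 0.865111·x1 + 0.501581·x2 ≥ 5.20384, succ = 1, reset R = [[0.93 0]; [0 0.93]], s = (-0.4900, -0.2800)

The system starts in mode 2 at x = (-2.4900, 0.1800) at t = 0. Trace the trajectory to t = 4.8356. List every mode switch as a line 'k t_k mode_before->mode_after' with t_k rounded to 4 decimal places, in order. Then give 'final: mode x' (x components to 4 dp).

1 0.8082 2->0
2 2.3415 0->3
3 3.2948 3->1
4 4.4344 1->0
final: 0 -4.2001 3.3696

Mode 2: guard c·x = -1.9789 hit at Δt = 0.8082 (t = 0.8082), x⁻ = (-2.2217, 0.0226) → reset → x⁺ = (-2.3073, 0.4301), jump to mode 0
Mode 0: guard c·x = 7.7697 hit at Δt = 1.5333 (t = 2.3415), x⁻ = (-4.3991, 6.5108) → reset → x⁺ = (-5.1450, 7.0968), jump to mode 3
Mode 3: guard c·x = 5.2038 hit at Δt = 0.9533 (t = 3.2948), x⁻ = (1.8978, 7.1016) → reset → x⁺ = (1.2750, 6.3245), jump to mode 1
Mode 1: guard c·x = 1.6693 hit at Δt = 1.1396 (t = 4.4344), x⁻ = (-3.4608, 2.2592) → reset → x⁺ = (-3.6385, 1.8611), jump to mode 0
Mode 0: flow for 0.4012 to horizon, guard not reached → x = (-4.2001, 3.3696)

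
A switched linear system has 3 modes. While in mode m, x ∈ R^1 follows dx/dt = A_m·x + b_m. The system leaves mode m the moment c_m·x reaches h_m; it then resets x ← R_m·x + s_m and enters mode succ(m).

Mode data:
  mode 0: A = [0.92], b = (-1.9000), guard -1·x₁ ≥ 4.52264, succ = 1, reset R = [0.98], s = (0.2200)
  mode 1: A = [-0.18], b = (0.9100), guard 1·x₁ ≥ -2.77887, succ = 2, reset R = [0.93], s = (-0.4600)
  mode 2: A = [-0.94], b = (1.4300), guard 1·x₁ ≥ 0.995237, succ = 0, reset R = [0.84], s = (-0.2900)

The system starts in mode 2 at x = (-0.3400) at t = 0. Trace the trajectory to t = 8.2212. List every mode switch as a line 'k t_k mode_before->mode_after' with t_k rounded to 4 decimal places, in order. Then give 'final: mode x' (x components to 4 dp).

Mode 2: guard c·x = 0.9952 hit at Δt = 1.3443 (t = 1.3443), x⁻ = (0.9952) → reset → x⁺ = (0.5460), jump to mode 0
Mode 0: guard c·x = 4.5226 hit at Δt = 1.5946 (t = 2.9389), x⁻ = (-4.5226) → reset → x⁺ = (-4.2122), jump to mode 1
Mode 1: guard c·x = -2.7789 hit at Δt = 0.9334 (t = 3.8723), x⁻ = (-2.7789) → reset → x⁺ = (-3.0443), jump to mode 2
Mode 2: guard c·x = 0.9952 hit at Δt = 2.2989 (t = 6.1712), x⁻ = (0.9952) → reset → x⁺ = (0.5460), jump to mode 0
Mode 0: guard c·x = 4.5226 hit at Δt = 1.5946 (t = 7.7658), x⁻ = (-4.5226) → reset → x⁺ = (-4.2122), jump to mode 1
Mode 1: flow for 0.4554 to horizon, guard not reached → x = (-3.4827)

1 1.3443 2->0
2 2.9389 0->1
3 3.8723 1->2
4 6.1712 2->0
5 7.7658 0->1
final: 1 -3.4827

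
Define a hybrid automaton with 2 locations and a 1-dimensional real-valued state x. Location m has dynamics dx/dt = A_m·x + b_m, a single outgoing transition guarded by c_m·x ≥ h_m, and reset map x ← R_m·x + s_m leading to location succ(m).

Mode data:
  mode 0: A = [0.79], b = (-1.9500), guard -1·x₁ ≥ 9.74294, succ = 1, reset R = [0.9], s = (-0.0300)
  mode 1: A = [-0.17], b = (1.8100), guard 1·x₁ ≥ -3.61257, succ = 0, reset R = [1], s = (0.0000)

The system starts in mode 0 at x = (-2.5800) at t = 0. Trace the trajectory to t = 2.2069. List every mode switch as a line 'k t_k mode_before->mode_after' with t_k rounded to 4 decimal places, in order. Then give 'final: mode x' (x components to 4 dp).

Mode 0: guard c·x = 9.7429 hit at Δt = 1.1181 (t = 1.1181), x⁻ = (-9.7429) → reset → x⁺ = (-8.7986), jump to mode 1
Mode 1: flow for 1.0888 to horizon, guard not reached → x = (-5.5128)

1 1.1181 0->1
final: 1 -5.5128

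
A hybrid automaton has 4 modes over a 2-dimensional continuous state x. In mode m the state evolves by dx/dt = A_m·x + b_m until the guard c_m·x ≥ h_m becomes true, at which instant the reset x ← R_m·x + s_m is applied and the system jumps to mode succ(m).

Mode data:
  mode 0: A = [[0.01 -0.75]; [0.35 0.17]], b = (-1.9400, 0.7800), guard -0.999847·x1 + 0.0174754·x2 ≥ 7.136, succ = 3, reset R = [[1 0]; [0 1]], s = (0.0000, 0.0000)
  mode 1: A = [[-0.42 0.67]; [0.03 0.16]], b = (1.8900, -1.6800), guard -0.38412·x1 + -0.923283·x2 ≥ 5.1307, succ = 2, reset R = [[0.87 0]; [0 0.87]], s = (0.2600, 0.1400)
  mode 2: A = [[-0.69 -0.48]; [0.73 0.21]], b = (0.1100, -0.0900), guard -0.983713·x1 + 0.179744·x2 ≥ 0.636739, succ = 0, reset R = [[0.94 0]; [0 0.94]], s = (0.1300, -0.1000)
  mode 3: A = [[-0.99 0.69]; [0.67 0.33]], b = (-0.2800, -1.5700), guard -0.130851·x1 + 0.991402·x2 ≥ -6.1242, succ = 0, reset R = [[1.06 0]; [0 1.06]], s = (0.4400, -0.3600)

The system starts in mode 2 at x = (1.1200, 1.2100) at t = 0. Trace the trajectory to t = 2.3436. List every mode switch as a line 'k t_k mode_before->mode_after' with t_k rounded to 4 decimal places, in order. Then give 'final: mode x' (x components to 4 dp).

1 1.4894 2->0
final: 0 -3.1379 2.2481

Mode 2: guard c·x = 0.6367 hit at Δt = 1.4894 (t = 1.4894), x⁻ = (-0.2854, 1.9808) → reset → x⁺ = (-0.1382, 1.7619), jump to mode 0
Mode 0: flow for 0.8542 to horizon, guard not reached → x = (-3.1379, 2.2481)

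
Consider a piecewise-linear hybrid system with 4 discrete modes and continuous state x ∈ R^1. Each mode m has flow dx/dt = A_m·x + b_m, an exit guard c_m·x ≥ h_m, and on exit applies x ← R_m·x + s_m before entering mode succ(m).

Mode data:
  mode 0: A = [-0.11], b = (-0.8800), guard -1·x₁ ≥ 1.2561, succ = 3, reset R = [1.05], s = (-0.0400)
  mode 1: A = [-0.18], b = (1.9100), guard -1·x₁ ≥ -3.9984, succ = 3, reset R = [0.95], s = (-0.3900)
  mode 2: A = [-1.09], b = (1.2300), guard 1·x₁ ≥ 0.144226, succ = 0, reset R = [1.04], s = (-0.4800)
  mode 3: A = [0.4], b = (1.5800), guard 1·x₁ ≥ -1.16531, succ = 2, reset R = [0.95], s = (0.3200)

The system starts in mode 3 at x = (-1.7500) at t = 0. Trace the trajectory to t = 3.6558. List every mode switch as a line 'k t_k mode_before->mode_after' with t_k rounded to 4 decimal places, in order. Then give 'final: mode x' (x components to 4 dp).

1 0.5892 3->2
2 1.2001 2->0
3 2.3699 0->3
4 2.5500 3->2
5 3.1609 2->0
final: 0 -0.7364

Mode 3: guard c·x = -1.1653 hit at Δt = 0.5892 (t = 0.5892), x⁻ = (-1.1653) → reset → x⁺ = (-0.7870), jump to mode 2
Mode 2: guard c·x = 0.1442 hit at Δt = 0.6109 (t = 1.2001), x⁻ = (0.1442) → reset → x⁺ = (-0.3300), jump to mode 0
Mode 0: guard c·x = 1.2561 hit at Δt = 1.1698 (t = 2.3699), x⁻ = (-1.2561) → reset → x⁺ = (-1.3589), jump to mode 3
Mode 3: guard c·x = -1.1653 hit at Δt = 0.1801 (t = 2.5500), x⁻ = (-1.1653) → reset → x⁺ = (-0.7870), jump to mode 2
Mode 2: guard c·x = 0.1442 hit at Δt = 0.6109 (t = 3.1609), x⁻ = (0.1442) → reset → x⁺ = (-0.3300), jump to mode 0
Mode 0: flow for 0.4949 to horizon, guard not reached → x = (-0.7364)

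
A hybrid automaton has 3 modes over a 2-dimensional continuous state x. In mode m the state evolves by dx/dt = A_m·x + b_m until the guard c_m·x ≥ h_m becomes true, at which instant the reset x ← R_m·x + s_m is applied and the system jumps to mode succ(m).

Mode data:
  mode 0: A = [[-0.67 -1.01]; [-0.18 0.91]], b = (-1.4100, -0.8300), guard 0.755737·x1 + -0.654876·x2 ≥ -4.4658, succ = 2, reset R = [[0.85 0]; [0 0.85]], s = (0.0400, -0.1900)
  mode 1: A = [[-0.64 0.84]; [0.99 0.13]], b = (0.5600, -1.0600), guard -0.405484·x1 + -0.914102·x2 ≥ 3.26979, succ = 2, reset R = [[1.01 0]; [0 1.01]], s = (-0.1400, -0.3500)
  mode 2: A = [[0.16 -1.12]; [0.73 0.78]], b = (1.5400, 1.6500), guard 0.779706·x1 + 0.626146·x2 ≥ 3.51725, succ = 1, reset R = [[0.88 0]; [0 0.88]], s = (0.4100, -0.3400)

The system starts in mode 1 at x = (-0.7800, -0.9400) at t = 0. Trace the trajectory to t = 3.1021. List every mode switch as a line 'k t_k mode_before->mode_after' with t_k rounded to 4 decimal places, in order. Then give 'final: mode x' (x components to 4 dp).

1 0.9497 1->2
2 2.2591 2->1
final: 1 3.4722 0.1586

Mode 1: guard c·x = 3.2698 hit at Δt = 0.9497 (t = 0.9497), x⁻ = (-1.2398, -3.0271) → reset → x⁺ = (-1.3922, -3.4073), jump to mode 2
Mode 2: guard c·x = 3.5173 hit at Δt = 1.3094 (t = 2.2591), x⁻ = (6.6098, -2.6135) → reset → x⁺ = (6.2266, -2.6399), jump to mode 1
Mode 1: flow for 0.8430 to horizon, guard not reached → x = (3.4722, 0.1586)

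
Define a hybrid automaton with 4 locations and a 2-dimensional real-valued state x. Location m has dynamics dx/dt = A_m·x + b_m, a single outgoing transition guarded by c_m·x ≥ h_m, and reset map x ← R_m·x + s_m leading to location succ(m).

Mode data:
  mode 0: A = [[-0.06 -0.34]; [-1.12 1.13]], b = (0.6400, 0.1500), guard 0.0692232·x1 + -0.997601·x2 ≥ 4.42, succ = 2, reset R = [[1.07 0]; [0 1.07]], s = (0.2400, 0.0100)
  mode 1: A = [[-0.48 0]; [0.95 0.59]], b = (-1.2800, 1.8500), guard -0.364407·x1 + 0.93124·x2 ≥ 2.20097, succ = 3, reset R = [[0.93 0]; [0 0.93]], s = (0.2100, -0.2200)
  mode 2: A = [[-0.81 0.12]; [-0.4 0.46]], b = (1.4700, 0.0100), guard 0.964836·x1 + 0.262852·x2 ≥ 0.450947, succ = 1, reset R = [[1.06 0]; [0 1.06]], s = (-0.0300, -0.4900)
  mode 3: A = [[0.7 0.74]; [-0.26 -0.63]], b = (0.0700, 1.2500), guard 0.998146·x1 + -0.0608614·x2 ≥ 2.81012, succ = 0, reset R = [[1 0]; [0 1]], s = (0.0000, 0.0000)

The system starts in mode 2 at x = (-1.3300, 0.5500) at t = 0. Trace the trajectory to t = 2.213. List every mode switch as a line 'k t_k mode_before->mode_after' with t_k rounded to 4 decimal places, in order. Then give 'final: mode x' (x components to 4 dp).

1 0.7772 2->1
2 1.4233 1->3
final: 3 0.9104 1.8062

Mode 2: guard c·x = 0.4509 hit at Δt = 0.7772 (t = 0.7772), x⁻ = (0.1960, 0.9961) → reset → x⁺ = (0.1778, 0.5658), jump to mode 1
Mode 1: guard c·x = 2.2010 hit at Δt = 0.6461 (t = 1.4233), x⁻ = (-0.5807, 2.1363) → reset → x⁺ = (-0.3300, 1.7667), jump to mode 3
Mode 3: flow for 0.7897 to horizon, guard not reached → x = (0.9104, 1.8062)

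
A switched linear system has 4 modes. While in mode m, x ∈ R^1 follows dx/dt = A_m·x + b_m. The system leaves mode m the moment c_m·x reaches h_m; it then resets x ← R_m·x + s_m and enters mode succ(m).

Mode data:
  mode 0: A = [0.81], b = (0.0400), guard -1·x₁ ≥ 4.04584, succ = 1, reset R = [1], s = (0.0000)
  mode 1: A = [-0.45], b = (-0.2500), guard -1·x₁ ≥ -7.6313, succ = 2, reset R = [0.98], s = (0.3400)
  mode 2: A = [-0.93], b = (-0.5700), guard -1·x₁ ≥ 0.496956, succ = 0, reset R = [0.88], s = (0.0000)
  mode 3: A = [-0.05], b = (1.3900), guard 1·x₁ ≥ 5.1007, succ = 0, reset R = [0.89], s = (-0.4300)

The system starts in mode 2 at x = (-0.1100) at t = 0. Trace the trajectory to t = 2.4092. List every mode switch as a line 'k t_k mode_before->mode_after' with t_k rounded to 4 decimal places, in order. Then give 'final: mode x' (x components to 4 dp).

1 1.5777 2->0
final: 0 -0.8102

Mode 2: guard c·x = 0.4970 hit at Δt = 1.5777 (t = 1.5777), x⁻ = (-0.4970) → reset → x⁺ = (-0.4373), jump to mode 0
Mode 0: flow for 0.8315 to horizon, guard not reached → x = (-0.8102)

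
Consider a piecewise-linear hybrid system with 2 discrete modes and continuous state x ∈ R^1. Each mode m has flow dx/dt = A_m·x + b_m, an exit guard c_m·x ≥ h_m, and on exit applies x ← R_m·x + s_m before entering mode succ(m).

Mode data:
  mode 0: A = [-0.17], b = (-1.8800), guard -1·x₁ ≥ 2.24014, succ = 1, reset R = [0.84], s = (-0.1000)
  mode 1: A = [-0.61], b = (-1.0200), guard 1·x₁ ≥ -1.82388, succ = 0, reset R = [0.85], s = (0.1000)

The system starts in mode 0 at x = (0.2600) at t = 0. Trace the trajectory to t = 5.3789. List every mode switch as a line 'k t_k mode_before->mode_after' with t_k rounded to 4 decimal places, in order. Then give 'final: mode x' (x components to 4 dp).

Mode 0: guard c·x = 2.2401 hit at Δt = 1.4682 (t = 1.4682), x⁻ = (-2.2401) → reset → x⁺ = (-1.9817), jump to mode 1
Mode 1: guard c·x = -1.8239 hit at Δt = 1.1689 (t = 2.6371), x⁻ = (-1.8239) → reset → x⁺ = (-1.4503), jump to mode 0
Mode 0: guard c·x = 2.2401 hit at Δt = 0.5046 (t = 3.1417), x⁻ = (-2.2401) → reset → x⁺ = (-1.9817), jump to mode 1
Mode 1: guard c·x = -1.8239 hit at Δt = 1.1689 (t = 4.3105), x⁻ = (-1.8239) → reset → x⁺ = (-1.4503), jump to mode 0
Mode 0: guard c·x = 2.2401 hit at Δt = 0.5046 (t = 4.8151), x⁻ = (-2.2401) → reset → x⁺ = (-1.9817), jump to mode 1
Mode 1: flow for 0.5638 to horizon, guard not reached → x = (-1.8916)

1 1.4682 0->1
2 2.6371 1->0
3 3.1417 0->1
4 4.3105 1->0
5 4.8151 0->1
final: 1 -1.8916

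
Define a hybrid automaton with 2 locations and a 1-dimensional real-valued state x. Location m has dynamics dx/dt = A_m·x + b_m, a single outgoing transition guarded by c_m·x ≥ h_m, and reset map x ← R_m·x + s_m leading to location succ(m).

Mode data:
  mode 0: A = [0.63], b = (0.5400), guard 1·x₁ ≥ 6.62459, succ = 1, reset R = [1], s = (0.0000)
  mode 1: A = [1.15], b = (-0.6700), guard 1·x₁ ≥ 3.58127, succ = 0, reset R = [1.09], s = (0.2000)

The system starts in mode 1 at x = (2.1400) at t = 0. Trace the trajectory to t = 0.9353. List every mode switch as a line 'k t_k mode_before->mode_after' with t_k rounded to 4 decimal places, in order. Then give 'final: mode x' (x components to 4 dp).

1 0.5697 1->0
final: 0 5.3885

Mode 1: guard c·x = 3.5813 hit at Δt = 0.5697 (t = 0.5697), x⁻ = (3.5813) → reset → x⁺ = (4.1036), jump to mode 0
Mode 0: flow for 0.3656 to horizon, guard not reached → x = (5.3885)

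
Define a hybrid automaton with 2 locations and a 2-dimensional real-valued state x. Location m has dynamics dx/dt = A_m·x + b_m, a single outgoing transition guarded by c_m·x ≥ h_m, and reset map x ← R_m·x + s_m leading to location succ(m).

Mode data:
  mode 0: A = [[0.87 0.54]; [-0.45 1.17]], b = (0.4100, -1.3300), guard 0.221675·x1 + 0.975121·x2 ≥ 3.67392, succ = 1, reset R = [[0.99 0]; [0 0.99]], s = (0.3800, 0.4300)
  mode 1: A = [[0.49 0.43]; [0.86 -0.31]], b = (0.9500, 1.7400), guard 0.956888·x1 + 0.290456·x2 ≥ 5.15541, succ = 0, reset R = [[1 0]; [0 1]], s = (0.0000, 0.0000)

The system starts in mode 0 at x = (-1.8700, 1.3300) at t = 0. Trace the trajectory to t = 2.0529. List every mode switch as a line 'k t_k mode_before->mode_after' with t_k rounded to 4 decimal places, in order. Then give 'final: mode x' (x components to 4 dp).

Mode 0: guard c·x = 3.6739 hit at Δt = 1.1779 (t = 1.1779), x⁻ = (-1.9173, 4.2035) → reset → x⁺ = (-1.5182, 4.5915), jump to mode 1
Mode 1: flow for 0.8750 to horizon, guard not reached → x = (0.7931, 4.5758)

1 1.1779 0->1
final: 1 0.7931 4.5758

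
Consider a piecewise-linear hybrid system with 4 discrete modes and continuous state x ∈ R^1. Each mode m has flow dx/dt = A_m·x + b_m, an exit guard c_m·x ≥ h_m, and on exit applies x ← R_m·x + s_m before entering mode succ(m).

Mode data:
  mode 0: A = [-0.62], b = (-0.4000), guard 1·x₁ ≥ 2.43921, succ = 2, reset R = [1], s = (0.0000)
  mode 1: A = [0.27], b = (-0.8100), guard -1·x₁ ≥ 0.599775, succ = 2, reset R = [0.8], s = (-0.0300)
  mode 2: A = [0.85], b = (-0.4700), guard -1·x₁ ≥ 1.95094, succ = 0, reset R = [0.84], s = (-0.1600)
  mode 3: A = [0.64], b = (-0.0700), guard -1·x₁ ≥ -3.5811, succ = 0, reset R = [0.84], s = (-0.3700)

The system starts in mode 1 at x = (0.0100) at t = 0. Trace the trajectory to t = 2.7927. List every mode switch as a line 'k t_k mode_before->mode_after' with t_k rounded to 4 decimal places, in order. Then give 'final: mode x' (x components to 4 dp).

1 0.6874 1->2
2 1.6956 2->0
final: 0 -1.2295

Mode 1: guard c·x = 0.5998 hit at Δt = 0.6874 (t = 0.6874), x⁻ = (-0.5998) → reset → x⁺ = (-0.5098), jump to mode 2
Mode 2: guard c·x = 1.9509 hit at Δt = 1.0082 (t = 1.6956), x⁻ = (-1.9509) → reset → x⁺ = (-1.7988), jump to mode 0
Mode 0: flow for 1.0971 to horizon, guard not reached → x = (-1.2295)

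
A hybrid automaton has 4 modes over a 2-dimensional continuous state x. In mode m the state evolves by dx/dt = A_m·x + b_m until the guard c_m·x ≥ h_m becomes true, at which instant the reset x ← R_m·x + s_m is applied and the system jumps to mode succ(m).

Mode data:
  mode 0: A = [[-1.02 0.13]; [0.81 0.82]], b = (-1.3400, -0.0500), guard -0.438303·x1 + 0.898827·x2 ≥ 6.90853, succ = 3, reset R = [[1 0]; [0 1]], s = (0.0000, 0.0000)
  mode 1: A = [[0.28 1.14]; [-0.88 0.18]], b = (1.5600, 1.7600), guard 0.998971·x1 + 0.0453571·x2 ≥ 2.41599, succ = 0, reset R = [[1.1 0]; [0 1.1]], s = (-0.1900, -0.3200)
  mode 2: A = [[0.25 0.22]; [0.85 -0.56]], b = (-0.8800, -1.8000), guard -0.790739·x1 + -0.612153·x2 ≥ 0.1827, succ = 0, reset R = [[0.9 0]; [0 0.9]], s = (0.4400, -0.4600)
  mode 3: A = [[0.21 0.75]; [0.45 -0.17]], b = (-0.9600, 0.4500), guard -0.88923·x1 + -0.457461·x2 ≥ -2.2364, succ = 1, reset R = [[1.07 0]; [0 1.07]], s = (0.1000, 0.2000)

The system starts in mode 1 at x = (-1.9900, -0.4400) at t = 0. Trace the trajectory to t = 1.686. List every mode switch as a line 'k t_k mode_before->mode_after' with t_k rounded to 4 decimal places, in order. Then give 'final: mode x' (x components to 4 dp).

Mode 1: guard c·x = 2.4160 hit at Δt = 1.3423 (t = 1.3423), x⁻ = (2.2921, 2.7839) → reset → x⁺ = (2.3313, 2.7422), jump to mode 0
Mode 0: flow for 0.3437 to horizon, guard not reached → x = (1.3855, 4.2093)

1 1.3423 1->0
final: 0 1.3855 4.2093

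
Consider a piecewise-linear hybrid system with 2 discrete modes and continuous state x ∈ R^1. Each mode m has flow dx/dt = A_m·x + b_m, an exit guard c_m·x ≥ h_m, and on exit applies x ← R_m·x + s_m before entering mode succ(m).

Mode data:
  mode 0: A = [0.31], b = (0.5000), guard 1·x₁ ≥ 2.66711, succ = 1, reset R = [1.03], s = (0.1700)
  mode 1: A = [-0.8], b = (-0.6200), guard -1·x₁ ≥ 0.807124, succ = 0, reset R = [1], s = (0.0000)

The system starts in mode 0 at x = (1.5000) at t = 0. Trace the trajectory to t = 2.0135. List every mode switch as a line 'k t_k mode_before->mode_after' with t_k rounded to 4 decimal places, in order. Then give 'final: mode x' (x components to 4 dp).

1 1.0271 0->1
final: 1 0.9021

Mode 0: guard c·x = 2.6671 hit at Δt = 1.0271 (t = 1.0271), x⁻ = (2.6671) → reset → x⁺ = (2.9171), jump to mode 1
Mode 1: flow for 0.9864 to horizon, guard not reached → x = (0.9021)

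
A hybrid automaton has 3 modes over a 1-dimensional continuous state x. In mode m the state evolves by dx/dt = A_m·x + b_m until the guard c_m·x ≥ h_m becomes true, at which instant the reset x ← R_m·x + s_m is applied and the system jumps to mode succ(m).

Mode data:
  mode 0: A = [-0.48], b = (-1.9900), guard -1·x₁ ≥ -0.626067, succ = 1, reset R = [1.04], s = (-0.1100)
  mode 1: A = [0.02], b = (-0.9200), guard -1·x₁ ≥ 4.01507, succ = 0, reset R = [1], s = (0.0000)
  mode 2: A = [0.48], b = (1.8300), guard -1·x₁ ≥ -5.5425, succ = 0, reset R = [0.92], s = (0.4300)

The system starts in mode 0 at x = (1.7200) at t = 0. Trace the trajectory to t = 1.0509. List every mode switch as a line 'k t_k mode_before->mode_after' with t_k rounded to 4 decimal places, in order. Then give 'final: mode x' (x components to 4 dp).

1 0.4300 0->1
final: 1 -0.0269

Mode 0: guard c·x = -0.6261 hit at Δt = 0.4300 (t = 0.4300), x⁻ = (0.6261) → reset → x⁺ = (0.5411), jump to mode 1
Mode 1: flow for 0.6209 to horizon, guard not reached → x = (-0.0269)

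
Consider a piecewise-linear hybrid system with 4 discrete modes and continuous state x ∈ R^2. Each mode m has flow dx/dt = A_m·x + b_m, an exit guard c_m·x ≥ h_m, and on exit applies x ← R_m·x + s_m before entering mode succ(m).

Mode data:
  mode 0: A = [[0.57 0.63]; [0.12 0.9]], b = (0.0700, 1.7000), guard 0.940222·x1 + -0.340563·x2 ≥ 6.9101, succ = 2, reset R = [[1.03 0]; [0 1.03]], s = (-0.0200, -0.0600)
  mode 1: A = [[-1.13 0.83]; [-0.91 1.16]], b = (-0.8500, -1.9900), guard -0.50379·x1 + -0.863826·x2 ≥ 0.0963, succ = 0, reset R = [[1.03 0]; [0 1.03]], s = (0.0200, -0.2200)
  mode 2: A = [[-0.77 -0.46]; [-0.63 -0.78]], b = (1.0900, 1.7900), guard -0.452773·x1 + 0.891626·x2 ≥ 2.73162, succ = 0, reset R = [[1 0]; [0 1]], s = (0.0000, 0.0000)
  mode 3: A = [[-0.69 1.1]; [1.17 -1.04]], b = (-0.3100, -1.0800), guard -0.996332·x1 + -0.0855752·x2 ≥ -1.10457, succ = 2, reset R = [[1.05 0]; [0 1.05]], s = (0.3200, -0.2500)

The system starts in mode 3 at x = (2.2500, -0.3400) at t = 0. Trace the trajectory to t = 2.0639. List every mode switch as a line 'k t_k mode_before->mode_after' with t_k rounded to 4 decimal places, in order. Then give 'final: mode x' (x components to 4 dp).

1 0.9057 3->2
final: 2 1.2750 0.7117

Mode 3: guard c·x = -1.1046 hit at Δt = 0.9057 (t = 0.9057), x⁻ = (1.0872, 0.2495) → reset → x⁺ = (1.4616, 0.0120), jump to mode 2
Mode 2: flow for 1.1582 to horizon, guard not reached → x = (1.2750, 0.7117)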